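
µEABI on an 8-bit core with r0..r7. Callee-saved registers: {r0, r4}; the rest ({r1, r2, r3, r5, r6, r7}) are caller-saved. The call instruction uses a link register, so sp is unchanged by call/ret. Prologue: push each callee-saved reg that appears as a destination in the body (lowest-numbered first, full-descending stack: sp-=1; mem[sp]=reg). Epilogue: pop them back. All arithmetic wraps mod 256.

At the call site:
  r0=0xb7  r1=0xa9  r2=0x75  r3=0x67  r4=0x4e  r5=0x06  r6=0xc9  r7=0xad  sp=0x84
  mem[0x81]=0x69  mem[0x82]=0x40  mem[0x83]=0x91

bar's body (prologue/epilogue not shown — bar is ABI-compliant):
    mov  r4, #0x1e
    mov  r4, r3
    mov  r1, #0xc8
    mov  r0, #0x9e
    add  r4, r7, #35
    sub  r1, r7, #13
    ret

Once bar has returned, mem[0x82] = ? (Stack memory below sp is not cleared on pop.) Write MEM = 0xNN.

prologue: push r0 → mem[0x83]=0xb7, sp=0x83
prologue: push r4 → mem[0x82]=0x4e, sp=0x82
body[0] mov  r4, #0x1e → r4=0x1e
body[1] mov  r4, r3 → r4=0x67
body[2] mov  r1, #0xc8 → r1=0xc8
body[3] mov  r0, #0x9e → r0=0x9e
body[4] add  r4, r7, #35 → r4=0xd0
body[5] sub  r1, r7, #13 → r1=0xa0
epilogue: pop r4=0x4e, sp=0x83
epilogue: pop r0=0xb7, sp=0x84
prologue pushed ['r0', 'r4'] at ['0x83', '0x82']

MEM = 0x4e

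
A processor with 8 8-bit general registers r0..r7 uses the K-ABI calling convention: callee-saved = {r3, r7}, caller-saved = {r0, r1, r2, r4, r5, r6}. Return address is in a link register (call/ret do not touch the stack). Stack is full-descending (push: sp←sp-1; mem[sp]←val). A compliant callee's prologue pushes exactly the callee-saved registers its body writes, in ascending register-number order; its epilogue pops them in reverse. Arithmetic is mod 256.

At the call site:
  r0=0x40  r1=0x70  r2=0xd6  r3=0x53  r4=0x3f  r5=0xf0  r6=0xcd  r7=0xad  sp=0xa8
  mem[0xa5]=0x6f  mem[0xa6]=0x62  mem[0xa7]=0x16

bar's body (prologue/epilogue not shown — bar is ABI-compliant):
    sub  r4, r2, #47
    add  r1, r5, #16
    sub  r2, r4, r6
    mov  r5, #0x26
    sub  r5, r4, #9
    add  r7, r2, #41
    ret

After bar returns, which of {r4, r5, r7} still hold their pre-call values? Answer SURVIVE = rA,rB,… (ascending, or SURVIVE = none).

SURVIVE = r7

prologue: push r7 -> mem[0xa7]=0xad, sp=0xa7
body[0] sub  r4, r2, #47 -> r4=0xa7
body[1] add  r1, r5, #16 -> r1=0x00
body[2] sub  r2, r4, r6 -> r2=0xda
body[3] mov  r5, #0x26 -> r5=0x26
body[4] sub  r5, r4, #9 -> r5=0x9e
body[5] add  r7, r2, #41 -> r7=0x03
epilogue: pop r7=0xad, sp=0xa8
r4: caller-saved, written=True
r5: caller-saved, written=True
r7: callee-saved, written=True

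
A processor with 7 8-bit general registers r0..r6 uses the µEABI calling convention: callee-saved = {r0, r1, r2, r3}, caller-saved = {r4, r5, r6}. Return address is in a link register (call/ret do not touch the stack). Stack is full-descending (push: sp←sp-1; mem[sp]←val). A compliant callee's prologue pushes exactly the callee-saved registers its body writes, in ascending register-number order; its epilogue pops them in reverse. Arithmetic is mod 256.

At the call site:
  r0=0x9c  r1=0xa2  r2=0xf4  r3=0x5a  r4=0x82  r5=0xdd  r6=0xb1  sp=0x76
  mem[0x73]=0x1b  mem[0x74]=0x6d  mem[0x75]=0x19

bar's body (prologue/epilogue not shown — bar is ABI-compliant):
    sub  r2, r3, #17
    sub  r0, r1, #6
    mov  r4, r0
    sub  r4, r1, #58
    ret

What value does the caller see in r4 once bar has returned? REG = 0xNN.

prologue: push r0 → mem[0x75]=0x9c, sp=0x75
prologue: push r2 → mem[0x74]=0xf4, sp=0x74
body[0] sub  r2, r3, #17 → r2=0x49
body[1] sub  r0, r1, #6 → r0=0x9c
body[2] mov  r4, r0 → r4=0x9c
body[3] sub  r4, r1, #58 → r4=0x68
epilogue: pop r2=0xf4, sp=0x75
epilogue: pop r0=0x9c, sp=0x76
r4 is caller-saved → body value

REG = 0x68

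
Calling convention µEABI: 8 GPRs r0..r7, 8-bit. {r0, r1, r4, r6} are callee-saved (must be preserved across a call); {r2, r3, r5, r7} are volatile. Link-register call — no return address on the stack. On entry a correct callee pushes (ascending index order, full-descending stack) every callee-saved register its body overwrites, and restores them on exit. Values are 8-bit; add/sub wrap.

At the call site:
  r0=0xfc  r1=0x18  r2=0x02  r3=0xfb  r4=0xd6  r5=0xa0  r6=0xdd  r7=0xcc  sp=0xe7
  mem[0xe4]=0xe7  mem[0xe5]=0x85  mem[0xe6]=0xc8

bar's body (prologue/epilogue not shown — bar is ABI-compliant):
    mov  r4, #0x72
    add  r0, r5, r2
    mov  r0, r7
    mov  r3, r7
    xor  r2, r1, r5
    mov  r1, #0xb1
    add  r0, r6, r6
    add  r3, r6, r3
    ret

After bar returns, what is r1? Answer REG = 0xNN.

REG = 0x18

prologue: push r0 → mem[0xe6]=0xfc, sp=0xe6
prologue: push r1 → mem[0xe5]=0x18, sp=0xe5
prologue: push r4 → mem[0xe4]=0xd6, sp=0xe4
body[0] mov  r4, #0x72 → r4=0x72
body[1] add  r0, r5, r2 → r0=0xa2
body[2] mov  r0, r7 → r0=0xcc
body[3] mov  r3, r7 → r3=0xcc
body[4] xor  r2, r1, r5 → r2=0xb8
body[5] mov  r1, #0xb1 → r1=0xb1
body[6] add  r0, r6, r6 → r0=0xba
body[7] add  r3, r6, r3 → r3=0xa9
epilogue: pop r4=0xd6, sp=0xe5
epilogue: pop r1=0x18, sp=0xe6
epilogue: pop r0=0xfc, sp=0xe7
r1 is callee-saved → restored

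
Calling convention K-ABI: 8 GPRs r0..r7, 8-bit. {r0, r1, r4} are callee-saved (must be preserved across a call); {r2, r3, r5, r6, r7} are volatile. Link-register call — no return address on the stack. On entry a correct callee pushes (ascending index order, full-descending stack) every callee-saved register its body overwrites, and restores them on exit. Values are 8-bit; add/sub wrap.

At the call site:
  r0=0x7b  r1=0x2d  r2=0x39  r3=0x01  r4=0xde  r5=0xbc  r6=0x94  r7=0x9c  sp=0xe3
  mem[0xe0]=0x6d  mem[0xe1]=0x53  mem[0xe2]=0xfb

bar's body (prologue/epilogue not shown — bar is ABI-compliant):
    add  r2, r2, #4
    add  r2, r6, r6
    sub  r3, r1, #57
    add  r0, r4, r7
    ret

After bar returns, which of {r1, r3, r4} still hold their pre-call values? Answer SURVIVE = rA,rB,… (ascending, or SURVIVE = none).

prologue: push r0 -> mem[0xe2]=0x7b, sp=0xe2
body[0] add  r2, r2, #4 -> r2=0x3d
body[1] add  r2, r6, r6 -> r2=0x28
body[2] sub  r3, r1, #57 -> r3=0xf4
body[3] add  r0, r4, r7 -> r0=0x7a
epilogue: pop r0=0x7b, sp=0xe3
r1: callee-saved, written=False
r3: caller-saved, written=True
r4: callee-saved, written=False

SURVIVE = r1,r4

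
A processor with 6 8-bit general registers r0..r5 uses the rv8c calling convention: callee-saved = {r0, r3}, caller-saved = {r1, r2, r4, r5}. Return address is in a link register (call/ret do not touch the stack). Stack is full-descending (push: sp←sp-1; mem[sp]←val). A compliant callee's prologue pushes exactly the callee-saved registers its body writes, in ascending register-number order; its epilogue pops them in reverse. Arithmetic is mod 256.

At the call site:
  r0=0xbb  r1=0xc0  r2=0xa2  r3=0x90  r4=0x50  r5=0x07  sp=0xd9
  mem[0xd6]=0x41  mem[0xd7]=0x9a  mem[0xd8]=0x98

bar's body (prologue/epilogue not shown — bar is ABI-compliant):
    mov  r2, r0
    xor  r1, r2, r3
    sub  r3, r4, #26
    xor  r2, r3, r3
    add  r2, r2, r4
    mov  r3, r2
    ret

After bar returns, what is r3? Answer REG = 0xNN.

REG = 0x90

prologue: push r3 -> mem[0xd8]=0x90, sp=0xd8
body[0] mov  r2, r0 -> r2=0xbb
body[1] xor  r1, r2, r3 -> r1=0x2b
body[2] sub  r3, r4, #26 -> r3=0x36
body[3] xor  r2, r3, r3 -> r2=0x00
body[4] add  r2, r2, r4 -> r2=0x50
body[5] mov  r3, r2 -> r3=0x50
epilogue: pop r3=0x90, sp=0xd9
r3 is callee-saved -> restored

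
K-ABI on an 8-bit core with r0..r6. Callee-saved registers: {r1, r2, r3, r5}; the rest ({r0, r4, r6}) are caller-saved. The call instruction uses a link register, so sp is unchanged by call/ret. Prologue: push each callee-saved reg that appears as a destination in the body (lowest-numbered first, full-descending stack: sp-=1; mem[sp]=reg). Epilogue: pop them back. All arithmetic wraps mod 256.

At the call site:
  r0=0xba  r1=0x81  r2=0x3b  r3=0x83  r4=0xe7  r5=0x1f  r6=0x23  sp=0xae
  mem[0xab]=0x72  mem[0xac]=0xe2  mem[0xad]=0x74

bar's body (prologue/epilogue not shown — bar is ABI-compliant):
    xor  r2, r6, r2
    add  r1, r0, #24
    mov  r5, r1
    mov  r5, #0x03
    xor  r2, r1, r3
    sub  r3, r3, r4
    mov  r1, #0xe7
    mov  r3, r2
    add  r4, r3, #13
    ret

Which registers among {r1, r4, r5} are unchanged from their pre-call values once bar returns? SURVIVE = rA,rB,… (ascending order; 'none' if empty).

prologue: push r1 -> mem[0xad]=0x81, sp=0xad
prologue: push r2 -> mem[0xac]=0x3b, sp=0xac
prologue: push r3 -> mem[0xab]=0x83, sp=0xab
prologue: push r5 -> mem[0xaa]=0x1f, sp=0xaa
body[0] xor  r2, r6, r2 -> r2=0x18
body[1] add  r1, r0, #24 -> r1=0xd2
body[2] mov  r5, r1 -> r5=0xd2
body[3] mov  r5, #0x03 -> r5=0x03
body[4] xor  r2, r1, r3 -> r2=0x51
body[5] sub  r3, r3, r4 -> r3=0x9c
body[6] mov  r1, #0xe7 -> r1=0xe7
body[7] mov  r3, r2 -> r3=0x51
body[8] add  r4, r3, #13 -> r4=0x5e
epilogue: pop r5=0x1f, sp=0xab
epilogue: pop r3=0x83, sp=0xac
epilogue: pop r2=0x3b, sp=0xad
epilogue: pop r1=0x81, sp=0xae
r1: callee-saved, written=True
r4: caller-saved, written=True
r5: callee-saved, written=True

SURVIVE = r1,r5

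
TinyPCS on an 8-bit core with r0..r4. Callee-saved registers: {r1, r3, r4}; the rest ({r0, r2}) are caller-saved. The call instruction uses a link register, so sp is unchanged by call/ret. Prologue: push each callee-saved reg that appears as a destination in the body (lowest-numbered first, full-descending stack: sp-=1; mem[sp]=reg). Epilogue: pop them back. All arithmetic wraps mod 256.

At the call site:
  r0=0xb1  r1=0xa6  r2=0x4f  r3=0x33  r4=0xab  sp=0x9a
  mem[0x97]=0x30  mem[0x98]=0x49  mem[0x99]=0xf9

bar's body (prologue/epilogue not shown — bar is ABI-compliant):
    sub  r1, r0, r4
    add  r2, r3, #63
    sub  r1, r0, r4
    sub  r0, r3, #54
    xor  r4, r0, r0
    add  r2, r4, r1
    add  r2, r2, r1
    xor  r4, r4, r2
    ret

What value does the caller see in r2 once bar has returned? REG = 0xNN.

REG = 0x0c

prologue: push r1 → mem[0x99]=0xa6, sp=0x99
prologue: push r4 → mem[0x98]=0xab, sp=0x98
body[0] sub  r1, r0, r4 → r1=0x06
body[1] add  r2, r3, #63 → r2=0x72
body[2] sub  r1, r0, r4 → r1=0x06
body[3] sub  r0, r3, #54 → r0=0xfd
body[4] xor  r4, r0, r0 → r4=0x00
body[5] add  r2, r4, r1 → r2=0x06
body[6] add  r2, r2, r1 → r2=0x0c
body[7] xor  r4, r4, r2 → r4=0x0c
epilogue: pop r4=0xab, sp=0x99
epilogue: pop r1=0xa6, sp=0x9a
r2 is caller-saved → body value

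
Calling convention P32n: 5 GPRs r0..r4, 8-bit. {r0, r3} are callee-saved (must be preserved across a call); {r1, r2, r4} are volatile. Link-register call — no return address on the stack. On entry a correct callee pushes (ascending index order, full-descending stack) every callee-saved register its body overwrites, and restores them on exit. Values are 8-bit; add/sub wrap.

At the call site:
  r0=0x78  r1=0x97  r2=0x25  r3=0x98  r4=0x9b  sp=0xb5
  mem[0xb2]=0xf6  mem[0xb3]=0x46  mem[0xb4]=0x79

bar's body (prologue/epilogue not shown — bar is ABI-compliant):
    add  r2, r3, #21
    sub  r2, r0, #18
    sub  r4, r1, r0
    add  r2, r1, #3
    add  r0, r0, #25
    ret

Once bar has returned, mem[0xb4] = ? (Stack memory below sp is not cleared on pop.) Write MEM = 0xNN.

prologue: push r0 → mem[0xb4]=0x78, sp=0xb4
body[0] add  r2, r3, #21 → r2=0xad
body[1] sub  r2, r0, #18 → r2=0x66
body[2] sub  r4, r1, r0 → r4=0x1f
body[3] add  r2, r1, #3 → r2=0x9a
body[4] add  r0, r0, #25 → r0=0x91
epilogue: pop r0=0x78, sp=0xb5
prologue pushed ['r0'] at ['0xb4']

MEM = 0x78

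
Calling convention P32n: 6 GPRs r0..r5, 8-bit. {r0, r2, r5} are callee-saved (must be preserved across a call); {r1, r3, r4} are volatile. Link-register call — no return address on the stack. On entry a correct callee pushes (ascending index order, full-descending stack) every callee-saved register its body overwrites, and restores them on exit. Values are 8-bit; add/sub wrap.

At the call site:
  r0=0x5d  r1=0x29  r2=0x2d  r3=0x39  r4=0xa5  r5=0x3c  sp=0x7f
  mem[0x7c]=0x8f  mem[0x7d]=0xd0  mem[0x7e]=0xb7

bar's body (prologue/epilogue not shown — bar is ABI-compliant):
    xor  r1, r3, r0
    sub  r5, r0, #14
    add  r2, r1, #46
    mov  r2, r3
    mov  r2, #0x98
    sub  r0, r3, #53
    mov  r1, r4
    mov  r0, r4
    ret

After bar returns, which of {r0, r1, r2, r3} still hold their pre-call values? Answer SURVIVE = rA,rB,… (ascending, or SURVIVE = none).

prologue: push r0 → mem[0x7e]=0x5d, sp=0x7e
prologue: push r2 → mem[0x7d]=0x2d, sp=0x7d
prologue: push r5 → mem[0x7c]=0x3c, sp=0x7c
body[0] xor  r1, r3, r0 → r1=0x64
body[1] sub  r5, r0, #14 → r5=0x4f
body[2] add  r2, r1, #46 → r2=0x92
body[3] mov  r2, r3 → r2=0x39
body[4] mov  r2, #0x98 → r2=0x98
body[5] sub  r0, r3, #53 → r0=0x04
body[6] mov  r1, r4 → r1=0xa5
body[7] mov  r0, r4 → r0=0xa5
epilogue: pop r5=0x3c, sp=0x7d
epilogue: pop r2=0x2d, sp=0x7e
epilogue: pop r0=0x5d, sp=0x7f
r0: callee-saved, written=True
r1: caller-saved, written=True
r2: callee-saved, written=True
r3: caller-saved, written=False

SURVIVE = r0,r2,r3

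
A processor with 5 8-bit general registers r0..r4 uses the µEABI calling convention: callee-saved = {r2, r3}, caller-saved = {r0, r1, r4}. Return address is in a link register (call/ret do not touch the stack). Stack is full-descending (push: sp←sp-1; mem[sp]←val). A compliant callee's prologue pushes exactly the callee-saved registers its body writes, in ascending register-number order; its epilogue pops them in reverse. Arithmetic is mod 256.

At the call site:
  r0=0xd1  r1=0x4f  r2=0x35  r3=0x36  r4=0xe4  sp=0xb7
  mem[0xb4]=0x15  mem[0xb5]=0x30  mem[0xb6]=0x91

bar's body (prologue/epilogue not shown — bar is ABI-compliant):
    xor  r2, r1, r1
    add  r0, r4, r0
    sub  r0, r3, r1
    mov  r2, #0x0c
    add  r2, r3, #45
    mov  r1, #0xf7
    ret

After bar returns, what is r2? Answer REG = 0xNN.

REG = 0x35

prologue: push r2 -> mem[0xb6]=0x35, sp=0xb6
body[0] xor  r2, r1, r1 -> r2=0x00
body[1] add  r0, r4, r0 -> r0=0xb5
body[2] sub  r0, r3, r1 -> r0=0xe7
body[3] mov  r2, #0x0c -> r2=0x0c
body[4] add  r2, r3, #45 -> r2=0x63
body[5] mov  r1, #0xf7 -> r1=0xf7
epilogue: pop r2=0x35, sp=0xb7
r2 is callee-saved -> restored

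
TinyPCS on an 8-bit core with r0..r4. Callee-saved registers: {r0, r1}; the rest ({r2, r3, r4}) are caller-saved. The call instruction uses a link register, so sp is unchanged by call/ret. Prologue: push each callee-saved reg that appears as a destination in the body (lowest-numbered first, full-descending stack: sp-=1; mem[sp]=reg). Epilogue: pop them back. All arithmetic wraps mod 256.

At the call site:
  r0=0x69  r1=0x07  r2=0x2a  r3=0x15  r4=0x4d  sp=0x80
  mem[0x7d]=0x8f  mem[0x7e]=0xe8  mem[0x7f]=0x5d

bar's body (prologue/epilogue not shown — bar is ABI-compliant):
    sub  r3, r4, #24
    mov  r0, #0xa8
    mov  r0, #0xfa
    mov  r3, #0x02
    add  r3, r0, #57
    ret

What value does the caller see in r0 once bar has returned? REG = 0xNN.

REG = 0x69

prologue: push r0 -> mem[0x7f]=0x69, sp=0x7f
body[0] sub  r3, r4, #24 -> r3=0x35
body[1] mov  r0, #0xa8 -> r0=0xa8
body[2] mov  r0, #0xfa -> r0=0xfa
body[3] mov  r3, #0x02 -> r3=0x02
body[4] add  r3, r0, #57 -> r3=0x33
epilogue: pop r0=0x69, sp=0x80
r0 is callee-saved -> restored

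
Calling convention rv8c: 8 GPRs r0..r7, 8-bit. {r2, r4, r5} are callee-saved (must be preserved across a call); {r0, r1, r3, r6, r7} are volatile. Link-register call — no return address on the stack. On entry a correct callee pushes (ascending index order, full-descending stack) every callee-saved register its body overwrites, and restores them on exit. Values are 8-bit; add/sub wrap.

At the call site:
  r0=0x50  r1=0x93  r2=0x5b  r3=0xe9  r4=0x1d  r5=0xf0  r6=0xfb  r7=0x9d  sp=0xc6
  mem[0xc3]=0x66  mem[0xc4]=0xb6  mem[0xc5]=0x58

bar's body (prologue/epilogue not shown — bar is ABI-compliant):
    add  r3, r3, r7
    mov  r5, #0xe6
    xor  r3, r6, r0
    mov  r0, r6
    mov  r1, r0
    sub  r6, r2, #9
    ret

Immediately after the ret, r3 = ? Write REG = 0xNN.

prologue: push r5 → mem[0xc5]=0xf0, sp=0xc5
body[0] add  r3, r3, r7 → r3=0x86
body[1] mov  r5, #0xe6 → r5=0xe6
body[2] xor  r3, r6, r0 → r3=0xab
body[3] mov  r0, r6 → r0=0xfb
body[4] mov  r1, r0 → r1=0xfb
body[5] sub  r6, r2, #9 → r6=0x52
epilogue: pop r5=0xf0, sp=0xc6
r3 is caller-saved → body value

REG = 0xab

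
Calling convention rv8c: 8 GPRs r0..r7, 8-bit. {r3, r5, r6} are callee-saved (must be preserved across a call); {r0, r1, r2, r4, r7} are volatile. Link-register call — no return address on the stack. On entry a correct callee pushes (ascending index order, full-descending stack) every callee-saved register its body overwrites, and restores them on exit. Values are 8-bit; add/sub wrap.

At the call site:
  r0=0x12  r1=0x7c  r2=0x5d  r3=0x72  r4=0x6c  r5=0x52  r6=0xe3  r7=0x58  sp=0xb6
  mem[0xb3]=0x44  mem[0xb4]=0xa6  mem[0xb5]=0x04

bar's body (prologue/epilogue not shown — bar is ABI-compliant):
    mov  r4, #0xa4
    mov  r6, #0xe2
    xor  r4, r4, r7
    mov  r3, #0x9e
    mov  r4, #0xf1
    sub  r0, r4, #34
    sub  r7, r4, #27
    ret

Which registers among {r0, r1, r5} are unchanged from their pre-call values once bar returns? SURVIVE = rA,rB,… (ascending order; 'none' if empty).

SURVIVE = r1,r5

prologue: push r3 → mem[0xb5]=0x72, sp=0xb5
prologue: push r6 → mem[0xb4]=0xe3, sp=0xb4
body[0] mov  r4, #0xa4 → r4=0xa4
body[1] mov  r6, #0xe2 → r6=0xe2
body[2] xor  r4, r4, r7 → r4=0xfc
body[3] mov  r3, #0x9e → r3=0x9e
body[4] mov  r4, #0xf1 → r4=0xf1
body[5] sub  r0, r4, #34 → r0=0xcf
body[6] sub  r7, r4, #27 → r7=0xd6
epilogue: pop r6=0xe3, sp=0xb5
epilogue: pop r3=0x72, sp=0xb6
r0: caller-saved, written=True
r1: caller-saved, written=False
r5: callee-saved, written=False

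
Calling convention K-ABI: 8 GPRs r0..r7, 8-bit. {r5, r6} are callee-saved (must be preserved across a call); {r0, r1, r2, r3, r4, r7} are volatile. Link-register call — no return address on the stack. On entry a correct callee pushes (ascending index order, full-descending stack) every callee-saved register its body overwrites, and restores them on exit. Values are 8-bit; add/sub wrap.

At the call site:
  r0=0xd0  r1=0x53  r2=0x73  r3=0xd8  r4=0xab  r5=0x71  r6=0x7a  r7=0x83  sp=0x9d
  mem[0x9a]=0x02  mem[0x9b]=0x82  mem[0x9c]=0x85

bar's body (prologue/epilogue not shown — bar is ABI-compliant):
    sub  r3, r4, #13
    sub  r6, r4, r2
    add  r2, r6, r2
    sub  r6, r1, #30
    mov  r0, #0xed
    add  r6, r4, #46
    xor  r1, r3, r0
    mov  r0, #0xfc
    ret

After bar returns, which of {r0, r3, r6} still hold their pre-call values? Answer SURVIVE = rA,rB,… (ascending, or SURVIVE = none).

prologue: push r6 -> mem[0x9c]=0x7a, sp=0x9c
body[0] sub  r3, r4, #13 -> r3=0x9e
body[1] sub  r6, r4, r2 -> r6=0x38
body[2] add  r2, r6, r2 -> r2=0xab
body[3] sub  r6, r1, #30 -> r6=0x35
body[4] mov  r0, #0xed -> r0=0xed
body[5] add  r6, r4, #46 -> r6=0xd9
body[6] xor  r1, r3, r0 -> r1=0x73
body[7] mov  r0, #0xfc -> r0=0xfc
epilogue: pop r6=0x7a, sp=0x9d
r0: caller-saved, written=True
r3: caller-saved, written=True
r6: callee-saved, written=True

SURVIVE = r6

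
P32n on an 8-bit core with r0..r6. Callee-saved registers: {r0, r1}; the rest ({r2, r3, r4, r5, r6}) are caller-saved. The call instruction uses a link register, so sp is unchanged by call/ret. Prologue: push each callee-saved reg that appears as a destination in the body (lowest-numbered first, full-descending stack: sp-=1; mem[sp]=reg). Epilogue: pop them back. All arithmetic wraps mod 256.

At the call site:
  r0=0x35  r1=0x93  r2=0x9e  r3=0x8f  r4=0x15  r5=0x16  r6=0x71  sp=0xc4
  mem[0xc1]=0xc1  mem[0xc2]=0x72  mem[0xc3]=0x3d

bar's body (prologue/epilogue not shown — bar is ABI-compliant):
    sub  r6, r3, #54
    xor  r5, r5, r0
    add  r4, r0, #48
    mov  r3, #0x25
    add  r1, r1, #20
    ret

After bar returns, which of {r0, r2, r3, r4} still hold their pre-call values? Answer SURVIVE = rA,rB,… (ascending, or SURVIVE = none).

SURVIVE = r0,r2

prologue: push r1 → mem[0xc3]=0x93, sp=0xc3
body[0] sub  r6, r3, #54 → r6=0x59
body[1] xor  r5, r5, r0 → r5=0x23
body[2] add  r4, r0, #48 → r4=0x65
body[3] mov  r3, #0x25 → r3=0x25
body[4] add  r1, r1, #20 → r1=0xa7
epilogue: pop r1=0x93, sp=0xc4
r0: callee-saved, written=False
r2: caller-saved, written=False
r3: caller-saved, written=True
r4: caller-saved, written=True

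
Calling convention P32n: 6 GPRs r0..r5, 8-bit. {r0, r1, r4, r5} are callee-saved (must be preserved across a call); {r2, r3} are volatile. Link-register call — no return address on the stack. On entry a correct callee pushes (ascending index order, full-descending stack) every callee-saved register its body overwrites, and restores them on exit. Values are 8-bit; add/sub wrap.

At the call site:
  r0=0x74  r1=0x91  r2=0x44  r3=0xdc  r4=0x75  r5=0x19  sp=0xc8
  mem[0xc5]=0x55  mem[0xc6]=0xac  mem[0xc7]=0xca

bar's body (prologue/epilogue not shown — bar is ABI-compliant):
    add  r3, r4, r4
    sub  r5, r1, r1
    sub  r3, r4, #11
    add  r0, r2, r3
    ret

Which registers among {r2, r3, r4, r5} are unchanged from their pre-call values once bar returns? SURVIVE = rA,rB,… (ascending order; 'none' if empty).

prologue: push r0 → mem[0xc7]=0x74, sp=0xc7
prologue: push r5 → mem[0xc6]=0x19, sp=0xc6
body[0] add  r3, r4, r4 → r3=0xea
body[1] sub  r5, r1, r1 → r5=0x00
body[2] sub  r3, r4, #11 → r3=0x6a
body[3] add  r0, r2, r3 → r0=0xae
epilogue: pop r5=0x19, sp=0xc7
epilogue: pop r0=0x74, sp=0xc8
r2: caller-saved, written=False
r3: caller-saved, written=True
r4: callee-saved, written=False
r5: callee-saved, written=True

SURVIVE = r2,r4,r5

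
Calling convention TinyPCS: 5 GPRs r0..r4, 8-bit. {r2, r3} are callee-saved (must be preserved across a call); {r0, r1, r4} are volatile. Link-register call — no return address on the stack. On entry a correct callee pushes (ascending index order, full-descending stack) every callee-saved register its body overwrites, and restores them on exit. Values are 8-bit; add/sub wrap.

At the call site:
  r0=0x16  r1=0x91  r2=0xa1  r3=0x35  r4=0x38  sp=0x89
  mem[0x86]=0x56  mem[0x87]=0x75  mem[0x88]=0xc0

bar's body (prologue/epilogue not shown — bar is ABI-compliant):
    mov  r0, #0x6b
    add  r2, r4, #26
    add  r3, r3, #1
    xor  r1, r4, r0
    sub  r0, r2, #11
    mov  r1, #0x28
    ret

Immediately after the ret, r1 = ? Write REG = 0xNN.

REG = 0x28

prologue: push r2 -> mem[0x88]=0xa1, sp=0x88
prologue: push r3 -> mem[0x87]=0x35, sp=0x87
body[0] mov  r0, #0x6b -> r0=0x6b
body[1] add  r2, r4, #26 -> r2=0x52
body[2] add  r3, r3, #1 -> r3=0x36
body[3] xor  r1, r4, r0 -> r1=0x53
body[4] sub  r0, r2, #11 -> r0=0x47
body[5] mov  r1, #0x28 -> r1=0x28
epilogue: pop r3=0x35, sp=0x88
epilogue: pop r2=0xa1, sp=0x89
r1 is caller-saved -> body value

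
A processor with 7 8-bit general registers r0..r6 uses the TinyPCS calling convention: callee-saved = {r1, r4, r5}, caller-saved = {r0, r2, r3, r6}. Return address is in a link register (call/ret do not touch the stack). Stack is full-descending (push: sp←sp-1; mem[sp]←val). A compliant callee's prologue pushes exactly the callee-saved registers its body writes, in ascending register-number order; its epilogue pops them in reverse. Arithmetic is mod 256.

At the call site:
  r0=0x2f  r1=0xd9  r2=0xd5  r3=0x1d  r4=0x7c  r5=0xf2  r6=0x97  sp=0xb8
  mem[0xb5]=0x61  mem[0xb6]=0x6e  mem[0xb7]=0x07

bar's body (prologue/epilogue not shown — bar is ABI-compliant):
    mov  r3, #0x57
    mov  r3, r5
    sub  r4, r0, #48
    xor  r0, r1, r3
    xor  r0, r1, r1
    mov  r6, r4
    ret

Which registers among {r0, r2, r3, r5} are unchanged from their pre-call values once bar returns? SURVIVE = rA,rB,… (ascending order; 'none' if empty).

SURVIVE = r2,r5

prologue: push r4 → mem[0xb7]=0x7c, sp=0xb7
body[0] mov  r3, #0x57 → r3=0x57
body[1] mov  r3, r5 → r3=0xf2
body[2] sub  r4, r0, #48 → r4=0xff
body[3] xor  r0, r1, r3 → r0=0x2b
body[4] xor  r0, r1, r1 → r0=0x00
body[5] mov  r6, r4 → r6=0xff
epilogue: pop r4=0x7c, sp=0xb8
r0: caller-saved, written=True
r2: caller-saved, written=False
r3: caller-saved, written=True
r5: callee-saved, written=False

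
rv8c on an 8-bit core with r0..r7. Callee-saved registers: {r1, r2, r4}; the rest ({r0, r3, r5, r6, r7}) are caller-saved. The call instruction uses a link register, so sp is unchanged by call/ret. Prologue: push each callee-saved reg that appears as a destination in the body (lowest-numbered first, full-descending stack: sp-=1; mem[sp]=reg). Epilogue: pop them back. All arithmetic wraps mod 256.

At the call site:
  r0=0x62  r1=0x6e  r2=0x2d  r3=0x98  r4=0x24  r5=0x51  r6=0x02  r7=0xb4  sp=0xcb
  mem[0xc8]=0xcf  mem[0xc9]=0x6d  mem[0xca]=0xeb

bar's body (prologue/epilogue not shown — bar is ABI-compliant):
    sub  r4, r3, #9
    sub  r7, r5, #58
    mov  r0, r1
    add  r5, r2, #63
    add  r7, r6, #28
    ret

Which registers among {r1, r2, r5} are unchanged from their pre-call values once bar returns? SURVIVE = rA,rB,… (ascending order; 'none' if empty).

SURVIVE = r1,r2

prologue: push r4 → mem[0xca]=0x24, sp=0xca
body[0] sub  r4, r3, #9 → r4=0x8f
body[1] sub  r7, r5, #58 → r7=0x17
body[2] mov  r0, r1 → r0=0x6e
body[3] add  r5, r2, #63 → r5=0x6c
body[4] add  r7, r6, #28 → r7=0x1e
epilogue: pop r4=0x24, sp=0xcb
r1: callee-saved, written=False
r2: callee-saved, written=False
r5: caller-saved, written=True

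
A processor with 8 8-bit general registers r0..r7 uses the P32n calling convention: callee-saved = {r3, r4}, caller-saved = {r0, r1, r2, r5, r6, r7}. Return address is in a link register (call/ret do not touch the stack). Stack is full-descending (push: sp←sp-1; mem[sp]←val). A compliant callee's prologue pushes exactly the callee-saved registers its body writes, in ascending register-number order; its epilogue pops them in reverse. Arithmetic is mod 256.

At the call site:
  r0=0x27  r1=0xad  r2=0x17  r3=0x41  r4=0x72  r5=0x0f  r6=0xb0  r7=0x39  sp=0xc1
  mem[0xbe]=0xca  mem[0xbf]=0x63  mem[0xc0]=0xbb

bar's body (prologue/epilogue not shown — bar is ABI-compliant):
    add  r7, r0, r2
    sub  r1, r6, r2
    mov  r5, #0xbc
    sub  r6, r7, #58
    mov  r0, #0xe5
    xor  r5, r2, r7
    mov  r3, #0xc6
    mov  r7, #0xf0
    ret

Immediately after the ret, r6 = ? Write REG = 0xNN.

REG = 0x04

prologue: push r3 → mem[0xc0]=0x41, sp=0xc0
body[0] add  r7, r0, r2 → r7=0x3e
body[1] sub  r1, r6, r2 → r1=0x99
body[2] mov  r5, #0xbc → r5=0xbc
body[3] sub  r6, r7, #58 → r6=0x04
body[4] mov  r0, #0xe5 → r0=0xe5
body[5] xor  r5, r2, r7 → r5=0x29
body[6] mov  r3, #0xc6 → r3=0xc6
body[7] mov  r7, #0xf0 → r7=0xf0
epilogue: pop r3=0x41, sp=0xc1
r6 is caller-saved → body value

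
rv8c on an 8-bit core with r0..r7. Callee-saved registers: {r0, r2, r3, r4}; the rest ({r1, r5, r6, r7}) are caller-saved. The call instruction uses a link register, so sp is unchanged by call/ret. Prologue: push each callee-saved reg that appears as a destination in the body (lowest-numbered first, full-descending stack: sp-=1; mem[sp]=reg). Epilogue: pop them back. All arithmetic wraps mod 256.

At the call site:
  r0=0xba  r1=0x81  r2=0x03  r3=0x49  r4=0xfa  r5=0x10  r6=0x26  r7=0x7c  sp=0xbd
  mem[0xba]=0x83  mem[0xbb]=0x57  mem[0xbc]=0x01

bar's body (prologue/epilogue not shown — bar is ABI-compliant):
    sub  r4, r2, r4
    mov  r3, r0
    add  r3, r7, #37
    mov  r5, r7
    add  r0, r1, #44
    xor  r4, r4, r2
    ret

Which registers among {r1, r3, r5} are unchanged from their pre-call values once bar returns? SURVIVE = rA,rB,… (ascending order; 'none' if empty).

prologue: push r0 → mem[0xbc]=0xba, sp=0xbc
prologue: push r3 → mem[0xbb]=0x49, sp=0xbb
prologue: push r4 → mem[0xba]=0xfa, sp=0xba
body[0] sub  r4, r2, r4 → r4=0x09
body[1] mov  r3, r0 → r3=0xba
body[2] add  r3, r7, #37 → r3=0xa1
body[3] mov  r5, r7 → r5=0x7c
body[4] add  r0, r1, #44 → r0=0xad
body[5] xor  r4, r4, r2 → r4=0x0a
epilogue: pop r4=0xfa, sp=0xbb
epilogue: pop r3=0x49, sp=0xbc
epilogue: pop r0=0xba, sp=0xbd
r1: caller-saved, written=False
r3: callee-saved, written=True
r5: caller-saved, written=True

SURVIVE = r1,r3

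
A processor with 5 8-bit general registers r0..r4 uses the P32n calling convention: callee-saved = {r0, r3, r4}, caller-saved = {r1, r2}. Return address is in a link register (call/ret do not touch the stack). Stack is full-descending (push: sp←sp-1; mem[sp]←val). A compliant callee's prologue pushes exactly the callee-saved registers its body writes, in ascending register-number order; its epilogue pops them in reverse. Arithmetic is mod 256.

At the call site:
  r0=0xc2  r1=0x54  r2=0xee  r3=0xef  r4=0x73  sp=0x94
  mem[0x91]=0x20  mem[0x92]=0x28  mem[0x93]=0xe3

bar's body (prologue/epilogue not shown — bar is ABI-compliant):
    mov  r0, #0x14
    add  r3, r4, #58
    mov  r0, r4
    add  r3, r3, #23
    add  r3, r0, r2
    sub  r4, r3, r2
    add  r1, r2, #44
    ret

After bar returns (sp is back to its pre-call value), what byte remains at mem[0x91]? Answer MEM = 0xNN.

MEM = 0x73

prologue: push r0 → mem[0x93]=0xc2, sp=0x93
prologue: push r3 → mem[0x92]=0xef, sp=0x92
prologue: push r4 → mem[0x91]=0x73, sp=0x91
body[0] mov  r0, #0x14 → r0=0x14
body[1] add  r3, r4, #58 → r3=0xad
body[2] mov  r0, r4 → r0=0x73
body[3] add  r3, r3, #23 → r3=0xc4
body[4] add  r3, r0, r2 → r3=0x61
body[5] sub  r4, r3, r2 → r4=0x73
body[6] add  r1, r2, #44 → r1=0x1a
epilogue: pop r4=0x73, sp=0x92
epilogue: pop r3=0xef, sp=0x93
epilogue: pop r0=0xc2, sp=0x94
prologue pushed ['r0', 'r3', 'r4'] at ['0x93', '0x92', '0x91']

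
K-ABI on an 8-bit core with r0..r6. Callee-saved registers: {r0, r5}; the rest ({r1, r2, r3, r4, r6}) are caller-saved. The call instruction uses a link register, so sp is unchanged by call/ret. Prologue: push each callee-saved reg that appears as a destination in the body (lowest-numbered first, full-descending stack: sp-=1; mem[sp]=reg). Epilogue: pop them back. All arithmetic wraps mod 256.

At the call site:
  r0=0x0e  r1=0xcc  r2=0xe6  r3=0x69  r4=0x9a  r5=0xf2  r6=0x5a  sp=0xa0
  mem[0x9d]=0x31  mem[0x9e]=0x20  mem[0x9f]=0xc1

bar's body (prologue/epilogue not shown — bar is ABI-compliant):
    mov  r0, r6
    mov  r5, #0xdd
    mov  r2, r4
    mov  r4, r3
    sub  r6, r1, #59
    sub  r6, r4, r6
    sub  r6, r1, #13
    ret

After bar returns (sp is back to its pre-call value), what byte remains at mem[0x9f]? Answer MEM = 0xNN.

MEM = 0x0e

prologue: push r0 -> mem[0x9f]=0x0e, sp=0x9f
prologue: push r5 -> mem[0x9e]=0xf2, sp=0x9e
body[0] mov  r0, r6 -> r0=0x5a
body[1] mov  r5, #0xdd -> r5=0xdd
body[2] mov  r2, r4 -> r2=0x9a
body[3] mov  r4, r3 -> r4=0x69
body[4] sub  r6, r1, #59 -> r6=0x91
body[5] sub  r6, r4, r6 -> r6=0xd8
body[6] sub  r6, r1, #13 -> r6=0xbf
epilogue: pop r5=0xf2, sp=0x9f
epilogue: pop r0=0x0e, sp=0xa0
prologue pushed ['r0', 'r5'] at ['0x9f', '0x9e']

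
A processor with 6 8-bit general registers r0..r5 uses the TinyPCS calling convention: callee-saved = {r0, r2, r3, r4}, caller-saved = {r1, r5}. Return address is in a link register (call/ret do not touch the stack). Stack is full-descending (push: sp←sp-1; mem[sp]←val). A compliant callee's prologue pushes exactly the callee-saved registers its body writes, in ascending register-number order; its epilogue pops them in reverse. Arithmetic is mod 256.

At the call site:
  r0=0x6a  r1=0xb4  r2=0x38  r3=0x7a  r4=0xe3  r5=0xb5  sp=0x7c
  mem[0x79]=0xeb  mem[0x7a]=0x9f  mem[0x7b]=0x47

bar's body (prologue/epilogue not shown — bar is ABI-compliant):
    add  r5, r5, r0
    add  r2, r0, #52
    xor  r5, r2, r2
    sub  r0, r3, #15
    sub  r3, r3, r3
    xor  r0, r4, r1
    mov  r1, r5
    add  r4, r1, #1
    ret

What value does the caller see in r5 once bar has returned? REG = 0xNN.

prologue: push r0 -> mem[0x7b]=0x6a, sp=0x7b
prologue: push r2 -> mem[0x7a]=0x38, sp=0x7a
prologue: push r3 -> mem[0x79]=0x7a, sp=0x79
prologue: push r4 -> mem[0x78]=0xe3, sp=0x78
body[0] add  r5, r5, r0 -> r5=0x1f
body[1] add  r2, r0, #52 -> r2=0x9e
body[2] xor  r5, r2, r2 -> r5=0x00
body[3] sub  r0, r3, #15 -> r0=0x6b
body[4] sub  r3, r3, r3 -> r3=0x00
body[5] xor  r0, r4, r1 -> r0=0x57
body[6] mov  r1, r5 -> r1=0x00
body[7] add  r4, r1, #1 -> r4=0x01
epilogue: pop r4=0xe3, sp=0x79
epilogue: pop r3=0x7a, sp=0x7a
epilogue: pop r2=0x38, sp=0x7b
epilogue: pop r0=0x6a, sp=0x7c
r5 is caller-saved -> body value

REG = 0x00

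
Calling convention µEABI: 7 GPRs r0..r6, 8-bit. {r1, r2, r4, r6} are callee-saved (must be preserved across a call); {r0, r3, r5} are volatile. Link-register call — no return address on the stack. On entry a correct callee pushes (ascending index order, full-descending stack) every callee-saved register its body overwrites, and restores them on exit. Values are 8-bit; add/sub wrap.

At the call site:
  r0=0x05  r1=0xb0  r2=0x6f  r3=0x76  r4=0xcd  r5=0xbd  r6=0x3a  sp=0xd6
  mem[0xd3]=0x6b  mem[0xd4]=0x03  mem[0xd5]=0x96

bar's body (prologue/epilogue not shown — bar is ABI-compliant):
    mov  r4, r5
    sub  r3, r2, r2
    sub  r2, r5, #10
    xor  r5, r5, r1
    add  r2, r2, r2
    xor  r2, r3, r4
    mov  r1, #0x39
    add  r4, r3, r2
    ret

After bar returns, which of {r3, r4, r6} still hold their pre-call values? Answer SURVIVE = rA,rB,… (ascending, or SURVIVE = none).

SURVIVE = r4,r6

prologue: push r1 -> mem[0xd5]=0xb0, sp=0xd5
prologue: push r2 -> mem[0xd4]=0x6f, sp=0xd4
prologue: push r4 -> mem[0xd3]=0xcd, sp=0xd3
body[0] mov  r4, r5 -> r4=0xbd
body[1] sub  r3, r2, r2 -> r3=0x00
body[2] sub  r2, r5, #10 -> r2=0xb3
body[3] xor  r5, r5, r1 -> r5=0x0d
body[4] add  r2, r2, r2 -> r2=0x66
body[5] xor  r2, r3, r4 -> r2=0xbd
body[6] mov  r1, #0x39 -> r1=0x39
body[7] add  r4, r3, r2 -> r4=0xbd
epilogue: pop r4=0xcd, sp=0xd4
epilogue: pop r2=0x6f, sp=0xd5
epilogue: pop r1=0xb0, sp=0xd6
r3: caller-saved, written=True
r4: callee-saved, written=True
r6: callee-saved, written=False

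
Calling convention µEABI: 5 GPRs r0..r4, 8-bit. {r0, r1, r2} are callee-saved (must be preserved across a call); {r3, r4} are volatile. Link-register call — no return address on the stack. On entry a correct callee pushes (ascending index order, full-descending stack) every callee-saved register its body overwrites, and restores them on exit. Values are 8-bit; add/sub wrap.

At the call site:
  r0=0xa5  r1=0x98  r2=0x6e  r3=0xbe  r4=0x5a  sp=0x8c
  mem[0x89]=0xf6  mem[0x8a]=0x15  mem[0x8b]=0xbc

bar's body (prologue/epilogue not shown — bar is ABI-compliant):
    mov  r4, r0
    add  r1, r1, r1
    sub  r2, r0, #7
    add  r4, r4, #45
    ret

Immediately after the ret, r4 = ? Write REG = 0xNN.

REG = 0xd2

prologue: push r1 → mem[0x8b]=0x98, sp=0x8b
prologue: push r2 → mem[0x8a]=0x6e, sp=0x8a
body[0] mov  r4, r0 → r4=0xa5
body[1] add  r1, r1, r1 → r1=0x30
body[2] sub  r2, r0, #7 → r2=0x9e
body[3] add  r4, r4, #45 → r4=0xd2
epilogue: pop r2=0x6e, sp=0x8b
epilogue: pop r1=0x98, sp=0x8c
r4 is caller-saved → body value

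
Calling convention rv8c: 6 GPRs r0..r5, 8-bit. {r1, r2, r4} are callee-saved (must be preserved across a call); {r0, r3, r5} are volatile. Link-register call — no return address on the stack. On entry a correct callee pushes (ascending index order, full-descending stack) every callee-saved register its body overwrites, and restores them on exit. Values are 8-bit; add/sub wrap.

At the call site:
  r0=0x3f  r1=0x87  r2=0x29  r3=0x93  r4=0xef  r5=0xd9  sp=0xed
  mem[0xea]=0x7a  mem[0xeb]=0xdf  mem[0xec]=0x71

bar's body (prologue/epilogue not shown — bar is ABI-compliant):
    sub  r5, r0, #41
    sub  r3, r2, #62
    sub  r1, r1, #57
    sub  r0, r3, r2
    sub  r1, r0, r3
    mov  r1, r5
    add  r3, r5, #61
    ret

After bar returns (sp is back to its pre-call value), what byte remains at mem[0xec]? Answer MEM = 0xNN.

prologue: push r1 -> mem[0xec]=0x87, sp=0xec
body[0] sub  r5, r0, #41 -> r5=0x16
body[1] sub  r3, r2, #62 -> r3=0xeb
body[2] sub  r1, r1, #57 -> r1=0x4e
body[3] sub  r0, r3, r2 -> r0=0xc2
body[4] sub  r1, r0, r3 -> r1=0xd7
body[5] mov  r1, r5 -> r1=0x16
body[6] add  r3, r5, #61 -> r3=0x53
epilogue: pop r1=0x87, sp=0xed
prologue pushed ['r1'] at ['0xec']

MEM = 0x87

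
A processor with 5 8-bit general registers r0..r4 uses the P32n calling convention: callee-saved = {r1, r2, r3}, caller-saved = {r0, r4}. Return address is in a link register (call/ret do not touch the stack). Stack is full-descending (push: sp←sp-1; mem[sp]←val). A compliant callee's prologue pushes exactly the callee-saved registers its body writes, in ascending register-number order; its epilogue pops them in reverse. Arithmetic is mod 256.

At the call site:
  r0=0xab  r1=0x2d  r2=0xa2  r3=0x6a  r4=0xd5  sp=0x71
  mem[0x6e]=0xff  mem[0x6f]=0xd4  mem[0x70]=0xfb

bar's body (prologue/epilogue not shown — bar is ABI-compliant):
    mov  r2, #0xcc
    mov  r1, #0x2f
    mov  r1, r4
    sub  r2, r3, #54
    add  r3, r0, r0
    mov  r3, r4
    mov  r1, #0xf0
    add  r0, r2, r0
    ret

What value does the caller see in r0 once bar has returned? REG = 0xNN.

prologue: push r1 → mem[0x70]=0x2d, sp=0x70
prologue: push r2 → mem[0x6f]=0xa2, sp=0x6f
prologue: push r3 → mem[0x6e]=0x6a, sp=0x6e
body[0] mov  r2, #0xcc → r2=0xcc
body[1] mov  r1, #0x2f → r1=0x2f
body[2] mov  r1, r4 → r1=0xd5
body[3] sub  r2, r3, #54 → r2=0x34
body[4] add  r3, r0, r0 → r3=0x56
body[5] mov  r3, r4 → r3=0xd5
body[6] mov  r1, #0xf0 → r1=0xf0
body[7] add  r0, r2, r0 → r0=0xdf
epilogue: pop r3=0x6a, sp=0x6f
epilogue: pop r2=0xa2, sp=0x70
epilogue: pop r1=0x2d, sp=0x71
r0 is caller-saved → body value

REG = 0xdf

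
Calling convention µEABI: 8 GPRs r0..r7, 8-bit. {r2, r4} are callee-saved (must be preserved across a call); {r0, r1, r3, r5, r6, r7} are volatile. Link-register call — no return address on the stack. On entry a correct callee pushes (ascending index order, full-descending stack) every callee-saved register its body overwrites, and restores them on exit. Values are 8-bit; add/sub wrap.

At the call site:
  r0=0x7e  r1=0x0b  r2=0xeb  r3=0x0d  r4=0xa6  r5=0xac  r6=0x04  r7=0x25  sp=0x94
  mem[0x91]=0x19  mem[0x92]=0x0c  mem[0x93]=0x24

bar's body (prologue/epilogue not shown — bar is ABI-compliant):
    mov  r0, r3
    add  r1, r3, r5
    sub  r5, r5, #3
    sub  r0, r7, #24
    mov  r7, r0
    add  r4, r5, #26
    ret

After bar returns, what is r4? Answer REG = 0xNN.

REG = 0xa6

prologue: push r4 → mem[0x93]=0xa6, sp=0x93
body[0] mov  r0, r3 → r0=0x0d
body[1] add  r1, r3, r5 → r1=0xb9
body[2] sub  r5, r5, #3 → r5=0xa9
body[3] sub  r0, r7, #24 → r0=0x0d
body[4] mov  r7, r0 → r7=0x0d
body[5] add  r4, r5, #26 → r4=0xc3
epilogue: pop r4=0xa6, sp=0x94
r4 is callee-saved → restored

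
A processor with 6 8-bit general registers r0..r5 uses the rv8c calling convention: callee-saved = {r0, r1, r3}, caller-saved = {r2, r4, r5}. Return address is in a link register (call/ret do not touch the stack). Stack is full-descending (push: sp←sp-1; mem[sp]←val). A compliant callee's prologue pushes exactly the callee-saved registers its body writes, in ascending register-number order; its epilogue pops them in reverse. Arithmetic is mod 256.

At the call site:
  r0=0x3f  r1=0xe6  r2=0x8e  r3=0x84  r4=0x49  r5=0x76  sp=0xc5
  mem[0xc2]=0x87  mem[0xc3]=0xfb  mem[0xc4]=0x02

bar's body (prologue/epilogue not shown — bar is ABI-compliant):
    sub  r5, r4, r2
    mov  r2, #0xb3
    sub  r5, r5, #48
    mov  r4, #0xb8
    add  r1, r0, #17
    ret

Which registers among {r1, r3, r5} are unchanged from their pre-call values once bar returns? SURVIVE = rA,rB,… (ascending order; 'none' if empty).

prologue: push r1 -> mem[0xc4]=0xe6, sp=0xc4
body[0] sub  r5, r4, r2 -> r5=0xbb
body[1] mov  r2, #0xb3 -> r2=0xb3
body[2] sub  r5, r5, #48 -> r5=0x8b
body[3] mov  r4, #0xb8 -> r4=0xb8
body[4] add  r1, r0, #17 -> r1=0x50
epilogue: pop r1=0xe6, sp=0xc5
r1: callee-saved, written=True
r3: callee-saved, written=False
r5: caller-saved, written=True

SURVIVE = r1,r3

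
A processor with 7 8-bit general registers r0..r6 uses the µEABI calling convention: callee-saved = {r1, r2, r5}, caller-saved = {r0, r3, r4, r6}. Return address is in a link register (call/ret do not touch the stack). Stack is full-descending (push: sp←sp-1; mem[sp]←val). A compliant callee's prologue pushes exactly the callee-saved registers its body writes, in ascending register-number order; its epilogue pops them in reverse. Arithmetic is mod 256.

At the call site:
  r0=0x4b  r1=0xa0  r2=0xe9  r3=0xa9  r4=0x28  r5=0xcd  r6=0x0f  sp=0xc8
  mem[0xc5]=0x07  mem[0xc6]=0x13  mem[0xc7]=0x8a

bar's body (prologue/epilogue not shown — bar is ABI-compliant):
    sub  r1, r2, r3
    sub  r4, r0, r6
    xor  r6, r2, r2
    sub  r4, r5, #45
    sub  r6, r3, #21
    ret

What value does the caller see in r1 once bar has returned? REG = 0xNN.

prologue: push r1 → mem[0xc7]=0xa0, sp=0xc7
body[0] sub  r1, r2, r3 → r1=0x40
body[1] sub  r4, r0, r6 → r4=0x3c
body[2] xor  r6, r2, r2 → r6=0x00
body[3] sub  r4, r5, #45 → r4=0xa0
body[4] sub  r6, r3, #21 → r6=0x94
epilogue: pop r1=0xa0, sp=0xc8
r1 is callee-saved → restored

REG = 0xa0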